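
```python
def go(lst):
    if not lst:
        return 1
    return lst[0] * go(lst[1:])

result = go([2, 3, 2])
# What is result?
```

Product over [2, 3, 2] = 2 * 3 * 2 = 12

Answer: 12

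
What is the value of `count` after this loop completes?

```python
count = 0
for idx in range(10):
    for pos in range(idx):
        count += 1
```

Triangle number: 0+1+2+...+9
`count` takes the values: 0 → 1 → 2 → 3 → 4 → 5 → 6 → 7 → 8 → 9 → 10 → 11 → 12 → 13 → 14 → 15 → 16 → 17 → 18 → 19 → 20 → 21 → 22 → 23 → 24 → 25 → 26 → 27 → 28 → 29 → … → 41 → 42 → 43 → 44 → 45

Answer: 45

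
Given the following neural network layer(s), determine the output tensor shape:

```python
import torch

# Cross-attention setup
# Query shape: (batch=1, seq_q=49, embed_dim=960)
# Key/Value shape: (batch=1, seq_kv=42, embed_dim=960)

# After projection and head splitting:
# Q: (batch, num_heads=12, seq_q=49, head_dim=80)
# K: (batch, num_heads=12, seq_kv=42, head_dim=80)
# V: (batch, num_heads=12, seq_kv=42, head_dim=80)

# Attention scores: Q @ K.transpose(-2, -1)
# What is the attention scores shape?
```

Input: (1, 49, 960) -> Output: (1, 12, 49, 42)

Answer: (1, 12, 49, 42)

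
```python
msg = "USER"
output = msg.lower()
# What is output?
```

Trace:
`msg = "USER"` → msg = 'USER'
`output = msg.lower()` → output = 'user'
So output = 'user'

Answer: 'user'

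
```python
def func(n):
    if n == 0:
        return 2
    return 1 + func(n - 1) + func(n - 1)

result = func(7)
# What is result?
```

func(n) = 1 + 2·func(n-1), func(0)=2. Closed form: (2+1)·2^7 - 1 = 383.

Answer: 383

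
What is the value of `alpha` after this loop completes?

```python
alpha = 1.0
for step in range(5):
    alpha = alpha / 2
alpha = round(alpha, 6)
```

Halving LR 5 times: 1 / 2^5
`alpha` takes the values: 1.0 → 0.5 → 0.25 → 0.125 → 0.0625 → 0.03125

Answer: 0.03125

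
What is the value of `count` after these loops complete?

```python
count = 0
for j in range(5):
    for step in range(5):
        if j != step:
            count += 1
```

5² - 5 (exclude diagonal)
`count` takes the values: 0 → 1 → 2 → 3 → 4 → 5 → 6 → 7 → 8 → 9 → 10 → 11 → 12 → 13 → 14 → 15 → 16 → 17 → 18 → 19 → 20

Answer: 20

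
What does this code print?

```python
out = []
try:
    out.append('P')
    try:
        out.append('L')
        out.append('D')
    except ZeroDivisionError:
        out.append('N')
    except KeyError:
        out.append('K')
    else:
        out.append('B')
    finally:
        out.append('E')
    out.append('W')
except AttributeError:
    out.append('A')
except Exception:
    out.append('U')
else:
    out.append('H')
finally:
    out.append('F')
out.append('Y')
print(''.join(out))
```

Execution trace: 'P' (try body) → 'L' (inner try body) → 'D' (inner try body, no exception) → 'B' (inner else) → 'E' (inner finally) → 'W' (try body, no exception) → 'H' (else) → 'F' (finally) → 'Y' (after the try/except). Output: PLDBEWHFY

Answer: PLDBEWHFY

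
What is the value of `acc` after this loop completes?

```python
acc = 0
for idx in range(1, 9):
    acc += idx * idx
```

Sum of squares 1² to 8² = 204
`acc` takes the values: 0 → 1 → 5 → 14 → 30 → 55 → 91 → 140 → 204

Answer: 204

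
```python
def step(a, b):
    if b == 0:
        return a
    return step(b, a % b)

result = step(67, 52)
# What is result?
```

step(67, 52) -> step(52, 15) -> step(15, 7) -> step(7, 1) -> step(1, 0) -> 1

Answer: 1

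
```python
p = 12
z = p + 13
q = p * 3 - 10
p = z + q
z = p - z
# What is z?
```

Trace:
`p = 12` → p = 12
`z = p + 13` → z = 25
`q = p * 3 - 10` → q = 26
`p = z + q` → p = 51
`z = p - z` → z = 26
So z = 26

Answer: 26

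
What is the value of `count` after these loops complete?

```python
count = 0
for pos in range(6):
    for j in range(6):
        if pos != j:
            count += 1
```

6² - 6 (exclude diagonal)
`count` takes the values: 0 → 1 → 2 → 3 → 4 → 5 → 6 → 7 → 8 → 9 → 10 → 11 → 12 → 13 → 14 → 15 → 16 → 17 → 18 → 19 → 20 → 21 → 22 → 23 → 24 → 25 → 26 → 27 → 28 → 29 → 30

Answer: 30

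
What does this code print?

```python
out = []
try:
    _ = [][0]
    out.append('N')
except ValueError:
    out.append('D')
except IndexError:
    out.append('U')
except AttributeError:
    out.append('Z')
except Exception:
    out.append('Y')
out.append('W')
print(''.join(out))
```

Execution trace: 'U' (except IndexError) → 'W' (after the try/except). Output: UW

Answer: UW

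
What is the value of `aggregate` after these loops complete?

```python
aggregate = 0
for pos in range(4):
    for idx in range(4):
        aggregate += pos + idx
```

Sum of all pos+idx for pos,idx in 4x4
`aggregate` takes the values: 0 → 1 → 3 → 6 → 7 → 9 → 12 → 16 → 18 → 21 → 25 → 30 → 33 → 37 → 42 → 48

Answer: 48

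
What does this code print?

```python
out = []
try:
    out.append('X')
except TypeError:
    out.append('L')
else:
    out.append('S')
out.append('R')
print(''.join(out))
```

Execution trace: 'X' (try body, no exception) → 'S' (else) → 'R' (after the try/except). Output: XSR

Answer: XSR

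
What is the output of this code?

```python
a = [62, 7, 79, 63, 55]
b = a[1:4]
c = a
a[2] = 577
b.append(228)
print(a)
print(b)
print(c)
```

Key concept: slice vs alias.
Step by step:
`a = [62, 7, 79, 63, 55]` → a = [62, 7, 79, 63, 55]
`b = a[1:4]` → b = [7, 79, 63]
`c = a` → c = [62, 7, 79, 63, 55] (same object as a)
`a[2] = 577` → a = [62, 7, 577, 63, 55] (same object as c); c = [62, 7, 577, 63, 55] (same object as a)
`b.append(228)` → b = [7, 79, 63, 228]
`print(a)` → prints [62, 7, 577, 63, 55]
`print(b)` → prints [7, 79, 63, 228]
`print(c)` → prints [62, 7, 577, 63, 55]

Answer:
[62, 7, 577, 63, 55]
[7, 79, 63, 228]
[62, 7, 577, 63, 55]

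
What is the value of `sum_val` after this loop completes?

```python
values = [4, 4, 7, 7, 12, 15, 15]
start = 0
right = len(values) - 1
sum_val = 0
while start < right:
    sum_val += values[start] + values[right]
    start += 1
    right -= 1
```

Sum of pairs from ends
`sum_val` takes the values: 0 → 19 → 38 → 57

Answer: 57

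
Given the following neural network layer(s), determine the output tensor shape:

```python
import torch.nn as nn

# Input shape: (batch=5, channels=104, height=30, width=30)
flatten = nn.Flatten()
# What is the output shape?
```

Input: (5, 104, 30, 30) -> Output: (5, 93600)

Answer: (5, 93600)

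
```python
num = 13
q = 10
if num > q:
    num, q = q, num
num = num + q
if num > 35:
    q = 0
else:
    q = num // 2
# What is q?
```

Trace:
`num = 13` → num = 13
`q = 10` → q = 10
`if num > q: ...` → num > q is True → num = 10; q = 13
`num = num + q` → num = 23
`if num > 35: ...` → num > 35 is False, take else branch → q = 11
So q = 11

Answer: 11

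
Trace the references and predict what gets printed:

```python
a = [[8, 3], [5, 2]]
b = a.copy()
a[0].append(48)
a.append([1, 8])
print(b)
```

Key concept: shallow copy with nested lists.
Step by step:
`a = [[8, 3], [5, 2]]` → a = [[8, 3], [5, 2]]
`b = a.copy()` → b = [[8, 3], [5, 2]]
`a[0].append(48)` → a = [[8, 3, 48], [5, 2]]; b = [[8, 3, 48], [5, 2]]
`a.append([1, 8])` → a = [[8, 3, 48], [5, 2], [1, 8]]
`print(b)` → prints [[8, 3, 48], [5, 2]]

Answer: [[8, 3, 48], [5, 2]]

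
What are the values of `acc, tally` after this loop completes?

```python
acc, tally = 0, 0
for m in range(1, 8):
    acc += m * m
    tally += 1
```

Sum of squares and count
`acc, tally` takes the values: (0, 0) → (1, 0) → (1, 1) → (5, 1) → (5, 2) → (14, 2) → (14, 3) → (30, 3) → (30, 4) → (55, 4) → (55, 5) → (91, 5) → (91, 6) → (140, 6) → (140, 7)

Answer: 140, 7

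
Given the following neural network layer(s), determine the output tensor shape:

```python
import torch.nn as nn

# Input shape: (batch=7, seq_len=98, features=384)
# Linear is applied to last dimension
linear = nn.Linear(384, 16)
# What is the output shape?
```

Input: (7, 98, 384) -> Output: (7, 98, 16)

Answer: (7, 98, 16)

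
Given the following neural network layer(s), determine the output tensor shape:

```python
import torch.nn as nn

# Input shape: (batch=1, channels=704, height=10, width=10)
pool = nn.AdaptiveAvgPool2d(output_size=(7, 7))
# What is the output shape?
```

Input: (1, 704, 10, 10) -> Output: (1, 704, 7, 7)

Answer: (1, 704, 7, 7)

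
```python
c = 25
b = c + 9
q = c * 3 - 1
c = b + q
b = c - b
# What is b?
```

Trace:
`c = 25` → c = 25
`b = c + 9` → b = 34
`q = c * 3 - 1` → q = 74
`c = b + q` → c = 108
`b = c - b` → b = 74
So b = 74

Answer: 74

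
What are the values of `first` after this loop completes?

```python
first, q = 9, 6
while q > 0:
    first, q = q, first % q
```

GCD of 9 and 6
`first` takes the values: 9 → 6 → 3

Answer: 3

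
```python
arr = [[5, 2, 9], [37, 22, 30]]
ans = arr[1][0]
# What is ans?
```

Trace:
`arr = [[5, 2, 9], [37, 22, 30]]` → arr = [[5, 2, 9], [37, 22, 30]]
`ans = arr[1][0]` → ans = 37
So ans = 37

Answer: 37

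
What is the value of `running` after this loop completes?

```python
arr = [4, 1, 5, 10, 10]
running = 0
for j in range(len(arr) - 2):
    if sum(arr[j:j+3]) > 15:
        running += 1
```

Count windows with sum > 15
`running` takes the values: 0 → 1 → 2

Answer: 2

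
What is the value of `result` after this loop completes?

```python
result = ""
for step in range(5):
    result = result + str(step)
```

Concatenate digits 0 to 4
`result` takes the values: "" → "0" → "01" → "012" → "0123" → "01234"

Answer: "01234"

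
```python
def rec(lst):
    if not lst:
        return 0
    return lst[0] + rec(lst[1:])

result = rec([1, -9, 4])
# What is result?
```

1 + (-9) + 4 + 0 = -4

Answer: -4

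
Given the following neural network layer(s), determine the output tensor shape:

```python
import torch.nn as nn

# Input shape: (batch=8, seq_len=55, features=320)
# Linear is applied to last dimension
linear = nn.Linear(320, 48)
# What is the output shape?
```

Input: (8, 55, 320) -> Output: (8, 55, 48)

Answer: (8, 55, 48)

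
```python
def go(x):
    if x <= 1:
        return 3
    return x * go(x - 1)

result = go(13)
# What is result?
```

go(13) = 13 * 12 * 11 * 10 * 9 * 8 * 7 * 6 * 5 * 4 * 3 * 2 * 3 = 18681062400

Answer: 18681062400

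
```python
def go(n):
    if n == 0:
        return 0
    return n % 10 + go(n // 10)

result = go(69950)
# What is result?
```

Sum of digits of 69950: 0 + 5 + 9 + 9 + 6 = 29

Answer: 29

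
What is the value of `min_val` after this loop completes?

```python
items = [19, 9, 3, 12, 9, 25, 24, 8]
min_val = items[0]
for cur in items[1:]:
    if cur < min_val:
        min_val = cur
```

Minimum of [19, 9, 3, 12, 9, 25, 24, 8]
`min_val` takes the values: 19 → 9 → 3

Answer: 3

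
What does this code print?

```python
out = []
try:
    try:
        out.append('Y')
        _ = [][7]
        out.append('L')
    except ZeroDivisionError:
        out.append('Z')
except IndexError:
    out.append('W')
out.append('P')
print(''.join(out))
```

Execution trace: 'Y' (try body) → 'W' (outer except IndexError) → 'P' (after the try/except). Output: YWP

Answer: YWP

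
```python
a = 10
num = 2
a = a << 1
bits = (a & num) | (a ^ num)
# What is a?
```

Trace:
`a = 10` → a = 10
`num = 2` → num = 2
`a = a << 1` → a = 20
`bits = (a & num) | (a ^ num)` → bits = 22
So a = 20

Answer: 20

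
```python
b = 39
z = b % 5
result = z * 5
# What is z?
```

Trace:
`b = 39` → b = 39
`z = b % 5` → z = 4
`result = z * 5` → result = 20
So z = 4

Answer: 4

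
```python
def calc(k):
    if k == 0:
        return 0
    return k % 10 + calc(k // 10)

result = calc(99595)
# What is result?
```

Sum of digits of 99595: 5 + 9 + 5 + 9 + 9 = 37

Answer: 37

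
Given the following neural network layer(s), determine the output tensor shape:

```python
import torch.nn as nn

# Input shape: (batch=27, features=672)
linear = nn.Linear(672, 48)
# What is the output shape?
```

Input: (27, 672) -> Output: (27, 48)

Answer: (27, 48)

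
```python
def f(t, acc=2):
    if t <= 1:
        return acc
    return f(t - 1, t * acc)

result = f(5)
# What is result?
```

Accumulator trace (n, acc): (5, 2) -> (4, 10) -> (3, 40) -> (2, 120) -> (1, 240) -> return 240

Answer: 240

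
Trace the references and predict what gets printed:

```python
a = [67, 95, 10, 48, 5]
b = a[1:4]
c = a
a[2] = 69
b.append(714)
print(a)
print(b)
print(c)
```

Key concept: slice vs alias.
Step by step:
`a = [67, 95, 10, 48, 5]` → a = [67, 95, 10, 48, 5]
`b = a[1:4]` → b = [95, 10, 48]
`c = a` → c = [67, 95, 10, 48, 5] (same object as a)
`a[2] = 69` → a = [67, 95, 69, 48, 5] (same object as c); c = [67, 95, 69, 48, 5] (same object as a)
`b.append(714)` → b = [95, 10, 48, 714]
`print(a)` → prints [67, 95, 69, 48, 5]
`print(b)` → prints [95, 10, 48, 714]
`print(c)` → prints [67, 95, 69, 48, 5]

Answer:
[67, 95, 69, 48, 5]
[95, 10, 48, 714]
[67, 95, 69, 48, 5]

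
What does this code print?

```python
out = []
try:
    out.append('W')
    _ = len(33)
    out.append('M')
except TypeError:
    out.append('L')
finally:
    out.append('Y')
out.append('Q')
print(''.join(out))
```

Execution trace: 'W' (try body) → 'L' (except TypeError) → 'Y' (finally) → 'Q' (after the try/except). Output: WLYQ

Answer: WLYQ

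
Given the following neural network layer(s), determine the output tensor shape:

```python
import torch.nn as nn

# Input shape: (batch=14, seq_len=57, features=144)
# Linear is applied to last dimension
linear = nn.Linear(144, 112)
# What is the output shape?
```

Input: (14, 57, 144) -> Output: (14, 57, 112)

Answer: (14, 57, 112)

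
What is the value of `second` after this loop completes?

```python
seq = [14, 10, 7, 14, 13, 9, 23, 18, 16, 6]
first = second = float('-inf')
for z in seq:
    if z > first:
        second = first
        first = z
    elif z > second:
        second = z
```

Second largest (with repeats) in [14, 10, 7, 14, 13, 9, 23, 18, 16, 6]
`second` takes the values: -inf → 10 → 14 → 18

Answer: 18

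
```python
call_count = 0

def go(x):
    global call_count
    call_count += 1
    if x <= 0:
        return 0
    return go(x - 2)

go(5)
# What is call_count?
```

Linear recursion stepping by 2: 4 calls from x=5 down to ≤0.

Answer: 4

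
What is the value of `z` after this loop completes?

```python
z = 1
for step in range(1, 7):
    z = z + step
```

Start at 1, add 1 through 6
`z` takes the values: 1 → 2 → 4 → 7 → 11 → 16 → 22

Answer: 22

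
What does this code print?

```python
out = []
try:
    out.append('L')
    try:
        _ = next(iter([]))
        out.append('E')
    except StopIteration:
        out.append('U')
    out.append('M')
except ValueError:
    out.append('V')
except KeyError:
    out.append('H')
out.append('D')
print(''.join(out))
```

Execution trace: 'L' (try body) → 'U' (inner except StopIteration) → 'M' (try body, no exception) → 'D' (after the try/except). Output: LUMD

Answer: LUMD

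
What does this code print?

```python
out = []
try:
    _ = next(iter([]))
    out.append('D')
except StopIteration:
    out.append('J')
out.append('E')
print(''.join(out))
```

Execution trace: 'J' (except StopIteration) → 'E' (after the try/except). Output: JE

Answer: JE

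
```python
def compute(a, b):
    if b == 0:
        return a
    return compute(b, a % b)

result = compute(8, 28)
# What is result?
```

compute(8, 28) -> compute(28, 8) -> compute(8, 4) -> compute(4, 0) -> 4

Answer: 4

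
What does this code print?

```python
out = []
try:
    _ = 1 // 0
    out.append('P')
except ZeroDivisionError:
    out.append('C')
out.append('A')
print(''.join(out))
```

Execution trace: 'C' (except ZeroDivisionError) → 'A' (after the try/except). Output: CA

Answer: CA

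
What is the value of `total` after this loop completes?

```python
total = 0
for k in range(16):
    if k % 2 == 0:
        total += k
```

Sum of even numbers 0 to 15
`total` takes the values: 0 → 2 → 6 → 12 → 20 → 30 → 42 → 56

Answer: 56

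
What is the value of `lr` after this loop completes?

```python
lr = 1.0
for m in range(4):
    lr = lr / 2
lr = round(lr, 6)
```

Halving LR 4 times: 1 / 2^4
`lr` takes the values: 1.0 → 0.5 → 0.25 → 0.125 → 0.0625

Answer: 0.0625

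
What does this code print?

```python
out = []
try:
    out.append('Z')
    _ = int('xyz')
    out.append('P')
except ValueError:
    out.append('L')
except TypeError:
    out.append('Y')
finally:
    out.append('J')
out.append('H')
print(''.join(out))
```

Execution trace: 'Z' (try body) → 'L' (except ValueError) → 'J' (finally) → 'H' (after the try/except). Output: ZLJH

Answer: ZLJH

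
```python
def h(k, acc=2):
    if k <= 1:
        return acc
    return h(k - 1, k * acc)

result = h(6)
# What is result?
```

Accumulator trace (n, acc): (6, 2) -> (5, 12) -> (4, 60) -> (3, 240) -> (2, 720) -> (1, 1440) -> return 1440

Answer: 1440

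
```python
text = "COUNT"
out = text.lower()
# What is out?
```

Trace:
`text = "COUNT"` → text = 'COUNT'
`out = text.lower()` → out = 'count'
So out = 'count'

Answer: 'count'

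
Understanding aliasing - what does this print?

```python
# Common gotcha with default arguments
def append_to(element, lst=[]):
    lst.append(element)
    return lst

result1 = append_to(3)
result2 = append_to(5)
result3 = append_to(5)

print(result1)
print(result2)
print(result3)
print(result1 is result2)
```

Key concept: mutable default argument gotcha.
Step by step:
`result1 = append_to(3)` → result1 = [3]
`result2 = append_to(5)` → result1 = [3, 5] (same object as result2); result2 = [3, 5] (same object as result1)
`result3 = append_to(5)` → result1 = [3, 5, 5] (same object as result2, result3); result2 = [3, 5, 5] (same object as result1, result3); result3 = [3, 5, 5] (same object as result1, result2)
`print(result1)` → prints [3, 5, 5]
`print(result2)` → prints [3, 5, 5]
`print(result3)` → prints [3, 5, 5]
`print(result1 is result2)` → prints True

Answer:
[3, 5, 5]
[3, 5, 5]
[3, 5, 5]
True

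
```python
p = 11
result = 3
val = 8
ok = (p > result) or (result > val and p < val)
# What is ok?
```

Trace:
`p = 11` → p = 11
`result = 3` → result = 3
`val = 8` → val = 8
`ok = (p > result) or (result > val and p < val)` → ok = True
So ok = True

Answer: True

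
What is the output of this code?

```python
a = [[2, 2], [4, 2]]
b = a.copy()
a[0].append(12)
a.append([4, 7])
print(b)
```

Key concept: shallow copy with nested lists.
Step by step:
`a = [[2, 2], [4, 2]]` → a = [[2, 2], [4, 2]]
`b = a.copy()` → b = [[2, 2], [4, 2]]
`a[0].append(12)` → a = [[2, 2, 12], [4, 2]]; b = [[2, 2, 12], [4, 2]]
`a.append([4, 7])` → a = [[2, 2, 12], [4, 2], [4, 7]]
`print(b)` → prints [[2, 2, 12], [4, 2]]

Answer: [[2, 2, 12], [4, 2]]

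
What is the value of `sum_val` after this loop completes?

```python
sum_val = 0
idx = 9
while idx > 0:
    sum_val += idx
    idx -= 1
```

Sum 9 down to 1
`sum_val` takes the values: 0 → 9 → 17 → 24 → 30 → 35 → 39 → 42 → 44 → 45

Answer: 45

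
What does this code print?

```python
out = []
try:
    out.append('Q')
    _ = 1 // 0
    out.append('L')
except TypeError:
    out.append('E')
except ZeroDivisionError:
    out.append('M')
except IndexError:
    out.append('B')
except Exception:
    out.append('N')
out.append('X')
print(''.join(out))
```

Execution trace: 'Q' (try body) → 'M' (except ZeroDivisionError) → 'X' (after the try/except). Output: QMX

Answer: QMX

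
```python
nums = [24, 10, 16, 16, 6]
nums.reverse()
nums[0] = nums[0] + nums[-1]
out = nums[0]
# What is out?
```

Trace:
`nums = [24, 10, 16, 16, 6]` → nums = [24, 10, 16, 16, 6]
`nums.reverse()` → nums = [6, 16, 16, 10, 24]
`nums[0] = nums[0] + nums[-1]` → nums = [30, 16, 16, 10, 24]
`out = nums[0]` → out = 30
So out = 30

Answer: 30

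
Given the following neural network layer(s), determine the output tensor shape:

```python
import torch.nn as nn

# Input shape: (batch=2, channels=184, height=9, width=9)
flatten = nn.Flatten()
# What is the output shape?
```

Input: (2, 184, 9, 9) -> Output: (2, 14904)

Answer: (2, 14904)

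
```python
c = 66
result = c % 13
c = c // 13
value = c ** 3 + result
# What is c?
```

Trace:
`c = 66` → c = 66
`result = c % 13` → result = 1
`c = c // 13` → c = 5
`value = c ** 3 + result` → value = 126
So c = 5

Answer: 5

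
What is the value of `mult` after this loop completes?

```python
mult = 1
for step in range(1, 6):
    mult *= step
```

5! = 120
`mult` takes the values: 1 → 2 → 6 → 24 → 120

Answer: 120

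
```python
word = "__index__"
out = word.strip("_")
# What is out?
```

Trace:
`word = "__index__"` → word = '__index__'
`out = word.strip("_")` → out = 'index'
So out = 'index'

Answer: 'index'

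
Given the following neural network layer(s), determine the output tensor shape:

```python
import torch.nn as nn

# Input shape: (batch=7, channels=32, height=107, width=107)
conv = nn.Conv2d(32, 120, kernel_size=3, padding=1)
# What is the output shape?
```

Input: (7, 32, 107, 107) -> Output: (7, 120, 107, 107)

Answer: (7, 120, 107, 107)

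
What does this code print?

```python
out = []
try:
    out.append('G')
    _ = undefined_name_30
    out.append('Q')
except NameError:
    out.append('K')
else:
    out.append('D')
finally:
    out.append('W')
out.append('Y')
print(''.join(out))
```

Execution trace: 'G' (try body) → 'K' (except NameError) → 'W' (finally) → 'Y' (after the try/except). Output: GKWY

Answer: GKWY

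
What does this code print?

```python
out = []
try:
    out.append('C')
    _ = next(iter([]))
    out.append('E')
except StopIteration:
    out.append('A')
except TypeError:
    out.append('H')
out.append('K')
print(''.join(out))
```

Execution trace: 'C' (try body) → 'A' (except StopIteration) → 'K' (after the try/except). Output: CAK

Answer: CAK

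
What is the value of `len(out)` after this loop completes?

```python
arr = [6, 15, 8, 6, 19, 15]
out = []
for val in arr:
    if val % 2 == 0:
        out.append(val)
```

Count even numbers in [6, 15, 8, 6, 19, 15]
`out` takes the values: [] → [6] → [6, 8] → [6, 8, 6]
So `len(out)` = 3

Answer: 3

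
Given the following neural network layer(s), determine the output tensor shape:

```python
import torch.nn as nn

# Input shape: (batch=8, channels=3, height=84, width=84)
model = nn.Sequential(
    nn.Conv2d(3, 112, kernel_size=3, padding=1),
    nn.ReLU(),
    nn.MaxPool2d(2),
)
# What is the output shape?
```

Input: (8, 3, 84, 84) -> after Conv2d: (8, 112, 84, 84) -> after ReLU: (8, 112, 84, 84) -> Output: (8, 112, 42, 42)

Answer: (8, 112, 42, 42)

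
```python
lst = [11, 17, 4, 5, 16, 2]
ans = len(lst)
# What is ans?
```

Trace:
`lst = [11, 17, 4, 5, 16, 2]` → lst = [11, 17, 4, 5, 16, 2]
`ans = len(lst)` → ans = 6
So ans = 6

Answer: 6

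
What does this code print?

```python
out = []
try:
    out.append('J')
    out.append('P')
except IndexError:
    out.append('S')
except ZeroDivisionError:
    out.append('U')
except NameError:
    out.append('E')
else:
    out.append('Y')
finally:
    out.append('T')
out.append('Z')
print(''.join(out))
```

Execution trace: 'J' (try body) → 'P' (try body, no exception) → 'Y' (else) → 'T' (finally) → 'Z' (after the try/except). Output: JPYTZ

Answer: JPYTZ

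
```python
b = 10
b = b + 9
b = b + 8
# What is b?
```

Trace:
`b = 10` → b = 10
`b = b + 9` → b = 19
`b = b + 8` → b = 27
So b = 27

Answer: 27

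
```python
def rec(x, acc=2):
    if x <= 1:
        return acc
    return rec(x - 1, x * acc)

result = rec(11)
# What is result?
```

Accumulator trace (n, acc): (11, 2) -> (10, 22) -> (9, 220) -> (8, 1980) -> (7, 15840) -> (6, 110880) -> (5, 665280) -> (4, 3326400) -> (3, 13305600) -> (2, 39916800) -> (1, 79833600) -> return 79833600

Answer: 79833600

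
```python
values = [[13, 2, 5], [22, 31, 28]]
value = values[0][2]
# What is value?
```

Trace:
`values = [[13, 2, 5], [22, 31, 28]]` → values = [[13, 2, 5], [22, 31, 28]]
`value = values[0][2]` → value = 5
So value = 5

Answer: 5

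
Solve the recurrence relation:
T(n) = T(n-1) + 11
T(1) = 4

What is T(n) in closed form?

Unrolling: T(n) = T(1) + 11·(n-1) = 4 + 11(n-1) = 11n - 7.

Answer: T(n) = 11n - 7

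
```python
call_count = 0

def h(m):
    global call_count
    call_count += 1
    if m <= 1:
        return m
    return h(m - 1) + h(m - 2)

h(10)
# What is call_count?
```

Calls(m) = 1 + Calls(m-1) + Calls(m-2); Calls(0)=Calls(1)=1. For m=10 this gives 177.

Answer: 177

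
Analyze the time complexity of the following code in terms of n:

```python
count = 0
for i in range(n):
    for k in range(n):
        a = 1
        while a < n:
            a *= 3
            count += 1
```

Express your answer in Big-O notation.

Each loop level contributes: n × n × log n. Multiplying the contributions gives O(n^2 log n).

Answer: O(n^2 log n)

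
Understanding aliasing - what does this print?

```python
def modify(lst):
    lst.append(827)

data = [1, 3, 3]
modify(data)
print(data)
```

Key concept: function modifies passed list.
Step by step:
`data = [1, 3, 3]` → data = [1, 3, 3]
`modify(data)` → data = [1, 3, 3, 827]
`print(data)` → prints [1, 3, 3, 827]

Answer: [1, 3, 3, 827]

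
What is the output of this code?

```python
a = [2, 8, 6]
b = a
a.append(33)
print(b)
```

Key concept: basic list aliasing.
Step by step:
`a = [2, 8, 6]` → a = [2, 8, 6]
`b = a` → b = [2, 8, 6] (same object as a)
`a.append(33)` → a = [2, 8, 6, 33] (same object as b); b = [2, 8, 6, 33] (same object as a)
`print(b)` → prints [2, 8, 6, 33]

Answer: [2, 8, 6, 33]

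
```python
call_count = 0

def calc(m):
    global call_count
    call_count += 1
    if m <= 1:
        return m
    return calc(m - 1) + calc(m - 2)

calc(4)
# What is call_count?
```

Calls(m) = 1 + Calls(m-1) + Calls(m-2); Calls(0)=Calls(1)=1. For m=4 this gives 9.

Answer: 9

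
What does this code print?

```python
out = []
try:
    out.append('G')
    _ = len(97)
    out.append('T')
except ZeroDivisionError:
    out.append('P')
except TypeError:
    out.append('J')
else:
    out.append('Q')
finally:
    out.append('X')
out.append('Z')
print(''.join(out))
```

Execution trace: 'G' (try body) → 'J' (except TypeError) → 'X' (finally) → 'Z' (after the try/except). Output: GJXZ

Answer: GJXZ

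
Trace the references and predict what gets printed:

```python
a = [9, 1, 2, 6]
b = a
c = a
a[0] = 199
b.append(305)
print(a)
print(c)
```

Key concept: multiple aliases.
Step by step:
`a = [9, 1, 2, 6]` → a = [9, 1, 2, 6]
`b = a` → b = [9, 1, 2, 6] (same object as a)
`c = a` → c = [9, 1, 2, 6] (same object as a, b)
`a[0] = 199` → a = [199, 1, 2, 6] (same object as b, c); b = [199, 1, 2, 6] (same object as a, c); c = [199, 1, 2, 6] (same object as a, b)
`b.append(305)` → a = [199, 1, 2, 6, 305] (same object as b, c); b = [199, 1, 2, 6, 305] (same object as a, c); c = [199, 1, 2, 6, 305] (same object as a, b)
`print(a)` → prints [199, 1, 2, 6, 305]
`print(c)` → prints [199, 1, 2, 6, 305]

Answer:
[199, 1, 2, 6, 305]
[199, 1, 2, 6, 305]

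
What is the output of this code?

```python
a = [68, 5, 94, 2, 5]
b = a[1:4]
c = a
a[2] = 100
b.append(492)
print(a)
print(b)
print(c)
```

Key concept: slice vs alias.
Step by step:
`a = [68, 5, 94, 2, 5]` → a = [68, 5, 94, 2, 5]
`b = a[1:4]` → b = [5, 94, 2]
`c = a` → c = [68, 5, 94, 2, 5] (same object as a)
`a[2] = 100` → a = [68, 5, 100, 2, 5] (same object as c); c = [68, 5, 100, 2, 5] (same object as a)
`b.append(492)` → b = [5, 94, 2, 492]
`print(a)` → prints [68, 5, 100, 2, 5]
`print(b)` → prints [5, 94, 2, 492]
`print(c)` → prints [68, 5, 100, 2, 5]

Answer:
[68, 5, 100, 2, 5]
[5, 94, 2, 492]
[68, 5, 100, 2, 5]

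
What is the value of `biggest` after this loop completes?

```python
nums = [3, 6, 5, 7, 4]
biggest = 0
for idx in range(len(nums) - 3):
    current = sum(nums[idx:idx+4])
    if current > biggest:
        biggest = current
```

Max sum of 4-element window in [3, 6, 5, 7, 4]
`biggest` takes the values: 0 → 21 → 22

Answer: 22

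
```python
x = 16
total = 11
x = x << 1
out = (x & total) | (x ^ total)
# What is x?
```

Trace:
`x = 16` → x = 16
`total = 11` → total = 11
`x = x << 1` → x = 32
`out = (x & total) | (x ^ total)` → out = 43
So x = 32

Answer: 32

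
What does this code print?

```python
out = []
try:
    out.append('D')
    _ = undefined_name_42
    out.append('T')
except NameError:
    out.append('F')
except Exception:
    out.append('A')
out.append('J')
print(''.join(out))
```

Execution trace: 'D' (try body) → 'F' (except NameError) → 'J' (after the try/except). Output: DFJ

Answer: DFJ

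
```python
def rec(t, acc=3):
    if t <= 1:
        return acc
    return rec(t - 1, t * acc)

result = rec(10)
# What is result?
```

Accumulator trace (n, acc): (10, 3) -> (9, 30) -> (8, 270) -> (7, 2160) -> (6, 15120) -> (5, 90720) -> (4, 453600) -> (3, 1814400) -> (2, 5443200) -> (1, 10886400) -> return 10886400

Answer: 10886400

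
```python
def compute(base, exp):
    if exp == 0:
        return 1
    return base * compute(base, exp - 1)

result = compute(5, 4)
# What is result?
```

compute(5, 4) = 5 * 5 * 5 * 5 = 625

Answer: 625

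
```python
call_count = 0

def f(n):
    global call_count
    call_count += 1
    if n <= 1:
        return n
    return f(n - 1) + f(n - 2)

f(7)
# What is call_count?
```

Calls(n) = 1 + Calls(n-1) + Calls(n-2); Calls(0)=Calls(1)=1. For n=7 this gives 41.

Answer: 41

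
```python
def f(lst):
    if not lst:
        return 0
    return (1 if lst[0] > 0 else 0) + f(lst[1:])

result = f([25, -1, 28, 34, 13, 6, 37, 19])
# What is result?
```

Count of positive elements in [25, -1, 28, 34, 13, 6, 37, 19] = 7

Answer: 7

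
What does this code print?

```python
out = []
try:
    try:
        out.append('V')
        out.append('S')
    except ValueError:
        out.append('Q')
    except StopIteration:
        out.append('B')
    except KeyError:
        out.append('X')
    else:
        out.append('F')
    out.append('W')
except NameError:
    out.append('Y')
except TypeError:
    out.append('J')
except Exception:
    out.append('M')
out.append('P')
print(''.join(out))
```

Execution trace: 'V' (inner try body) → 'S' (inner try body, no exception) → 'F' (inner else) → 'W' (try body, no exception) → 'P' (after the try/except). Output: VSFWP

Answer: VSFWP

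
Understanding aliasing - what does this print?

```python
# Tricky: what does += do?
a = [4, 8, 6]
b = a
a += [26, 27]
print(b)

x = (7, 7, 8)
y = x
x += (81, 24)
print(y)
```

Key concept: += behavior differs for mutable vs immutable.
Step by step:
`a = [4, 8, 6]` → a = [4, 8, 6]
`b = a` → b = [4, 8, 6] (same object as a)
`a += [26, 27]` → a = [4, 8, 6, 26, 27] (same object as b); b = [4, 8, 6, 26, 27] (same object as a)
`print(b)` → prints [4, 8, 6, 26, 27]
`x = (7, 7, 8)` → x = (7, 7, 8)
`y = x` → y = (7, 7, 8)
`x += (81, 24)` → x = (7, 7, 8, 81, 24)
`print(y)` → prints (7, 7, 8)

Answer:
[4, 8, 6, 26, 27]
(7, 7, 8)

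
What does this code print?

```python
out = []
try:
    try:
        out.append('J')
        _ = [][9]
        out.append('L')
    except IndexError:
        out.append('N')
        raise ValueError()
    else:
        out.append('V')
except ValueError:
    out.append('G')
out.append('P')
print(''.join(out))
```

Execution trace: 'J' (inner try body) → 'N' (inner except IndexError) → 'G' (outer except ValueError) → 'P' (after the try/except). Output: JNGP

Answer: JNGP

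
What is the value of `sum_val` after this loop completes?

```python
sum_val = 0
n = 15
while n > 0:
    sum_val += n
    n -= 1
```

Sum 15 down to 1
`sum_val` takes the values: 0 → 15 → 29 → 42 → 54 → 65 → 75 → 84 → 92 → 99 → 105 → 110 → 114 → 117 → 119 → 120

Answer: 120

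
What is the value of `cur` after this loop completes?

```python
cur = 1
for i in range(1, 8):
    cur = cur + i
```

Start at 1, add 1 through 7
`cur` takes the values: 1 → 2 → 4 → 7 → 11 → 16 → 22 → 29

Answer: 29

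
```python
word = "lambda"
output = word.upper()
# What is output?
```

Trace:
`word = "lambda"` → word = 'lambda'
`output = word.upper()` → output = 'LAMBDA'
So output = 'LAMBDA'

Answer: 'LAMBDA'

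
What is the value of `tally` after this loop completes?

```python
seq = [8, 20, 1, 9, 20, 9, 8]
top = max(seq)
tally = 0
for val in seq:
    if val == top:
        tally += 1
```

Count of max value 20 in [8, 20, 1, 9, 20, 9, 8]
`tally` takes the values: 0 → 1 → 2

Answer: 2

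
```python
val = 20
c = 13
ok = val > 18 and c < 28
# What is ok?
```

Trace:
`val = 20` → val = 20
`c = 13` → c = 13
`ok = val > 18 and c < 28` → ok = True
So ok = True

Answer: True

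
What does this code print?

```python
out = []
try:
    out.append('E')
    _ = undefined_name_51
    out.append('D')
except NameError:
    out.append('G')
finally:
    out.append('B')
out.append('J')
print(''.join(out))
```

Execution trace: 'E' (try body) → 'G' (except NameError) → 'B' (finally) → 'J' (after the try/except). Output: EGBJ

Answer: EGBJ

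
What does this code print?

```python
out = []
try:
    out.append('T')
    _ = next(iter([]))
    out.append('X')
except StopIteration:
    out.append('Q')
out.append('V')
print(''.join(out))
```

Execution trace: 'T' (try body) → 'Q' (except StopIteration) → 'V' (after the try/except). Output: TQV

Answer: TQV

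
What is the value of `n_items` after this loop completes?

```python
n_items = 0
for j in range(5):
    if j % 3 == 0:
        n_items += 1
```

Count numbers divisible by 3 in range(5)
`n_items` takes the values: 0 → 1 → 2

Answer: 2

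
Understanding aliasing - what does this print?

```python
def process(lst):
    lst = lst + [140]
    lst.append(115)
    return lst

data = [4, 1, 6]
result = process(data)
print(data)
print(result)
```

Key concept: rebinding parameter vs mutation.
Step by step:
`data = [4, 1, 6]` → data = [4, 1, 6]
`result = process(data)` → result = [4, 1, 6, 140, 115]
`print(data)` → prints [4, 1, 6]
`print(result)` → prints [4, 1, 6, 140, 115]

Answer:
[4, 1, 6]
[4, 1, 6, 140, 115]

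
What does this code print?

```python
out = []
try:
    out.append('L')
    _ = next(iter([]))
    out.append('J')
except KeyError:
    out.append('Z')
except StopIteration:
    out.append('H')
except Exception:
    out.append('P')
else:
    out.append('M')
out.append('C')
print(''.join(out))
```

Execution trace: 'L' (try body) → 'H' (except StopIteration) → 'C' (after the try/except). Output: LHC

Answer: LHC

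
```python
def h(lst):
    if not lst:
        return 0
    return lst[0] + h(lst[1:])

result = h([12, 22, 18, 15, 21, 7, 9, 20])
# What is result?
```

12 + 22 + 18 + 15 + 21 + 7 + 9 + 20 + 0 = 124

Answer: 124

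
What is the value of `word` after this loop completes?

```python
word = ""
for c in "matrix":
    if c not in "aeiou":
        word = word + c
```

Remove vowels from 'matrix'
`word` takes the values: "" → "m" → "mt" → "mtr" → "mtrx"

Answer: "mtrx"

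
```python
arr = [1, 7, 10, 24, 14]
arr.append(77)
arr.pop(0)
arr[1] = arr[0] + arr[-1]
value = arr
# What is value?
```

Trace:
`arr = [1, 7, 10, 24, 14]` → arr = [1, 7, 10, 24, 14]
`arr.append(77)` → arr = [1, 7, 10, 24, 14, 77]
`arr.pop(0)` → arr = [7, 10, 24, 14, 77]
`arr[1] = arr[0] + arr[-1]` → arr = [7, 84, 24, 14, 77]
`value = arr` → value = [7, 84, 24, 14, 77]
So value = [7, 84, 24, 14, 77]

Answer: [7, 84, 24, 14, 77]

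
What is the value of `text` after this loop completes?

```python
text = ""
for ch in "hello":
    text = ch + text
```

Reverse 'hello'
`text` takes the values: "" → "h" → "eh" → "leh" → "lleh" → "olleh"

Answer: "olleh"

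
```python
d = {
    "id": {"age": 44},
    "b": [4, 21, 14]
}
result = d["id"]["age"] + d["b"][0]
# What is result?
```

Trace:
`d = { ...` → d = {'id': {'age': 44}, 'b': [4, 21, 14]}
`result = d["id"]["age"] + d["b"][0]` → result = 48
So result = 48

Answer: 48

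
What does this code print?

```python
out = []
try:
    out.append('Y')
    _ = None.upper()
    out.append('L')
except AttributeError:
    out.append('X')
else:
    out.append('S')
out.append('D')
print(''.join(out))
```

Execution trace: 'Y' (try body) → 'X' (except AttributeError) → 'D' (after the try/except). Output: YXD

Answer: YXD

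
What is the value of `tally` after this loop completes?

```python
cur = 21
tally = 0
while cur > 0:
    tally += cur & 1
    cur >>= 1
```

Count set bits in 21 (binary: 0b10101)
`tally` takes the values: 0 → 1 → 2 → 3

Answer: 3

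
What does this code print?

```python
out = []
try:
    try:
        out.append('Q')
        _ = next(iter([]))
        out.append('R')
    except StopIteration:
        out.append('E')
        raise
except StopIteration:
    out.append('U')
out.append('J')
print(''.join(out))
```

Execution trace: 'Q' (inner try body) → 'E' (inner except StopIteration) → 'U' (outer except StopIteration) → 'J' (after the try/except). Output: QEUJ

Answer: QEUJ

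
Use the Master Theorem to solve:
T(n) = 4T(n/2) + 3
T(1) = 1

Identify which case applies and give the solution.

a=4, b=2, f(n)=3. log_2(4) = 2. Since c=0 < 2, Case 1 applies: T(n) = Θ(n^log_b(a)) = O(n^2).

Answer: O(n^2) - Case 1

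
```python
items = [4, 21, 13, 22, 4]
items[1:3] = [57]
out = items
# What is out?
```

Trace:
`items = [4, 21, 13, 22, 4]` → items = [4, 21, 13, 22, 4]
`items[1:3] = [57]` → items = [4, 57, 22, 4]
`out = items` → out = [4, 57, 22, 4]
So out = [4, 57, 22, 4]

Answer: [4, 57, 22, 4]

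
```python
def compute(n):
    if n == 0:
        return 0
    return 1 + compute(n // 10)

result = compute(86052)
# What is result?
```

Count of digits of 86052: 5

Answer: 5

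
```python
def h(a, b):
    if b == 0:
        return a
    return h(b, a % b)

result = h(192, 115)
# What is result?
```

h(192, 115) -> h(115, 77) -> h(77, 38) -> h(38, 1) -> h(1, 0) -> 1

Answer: 1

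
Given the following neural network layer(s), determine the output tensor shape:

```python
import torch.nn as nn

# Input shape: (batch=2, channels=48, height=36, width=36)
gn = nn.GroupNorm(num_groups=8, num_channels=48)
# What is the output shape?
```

Input: (2, 48, 36, 36) -> Output: (2, 48, 36, 36)

Answer: (2, 48, 36, 36)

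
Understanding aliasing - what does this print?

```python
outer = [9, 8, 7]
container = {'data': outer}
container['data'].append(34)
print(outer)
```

Key concept: dict holds reference to list.
Step by step:
`outer = [9, 8, 7]` → outer = [9, 8, 7]
`container = {'data': outer}` → container = {'data': [9, 8, 7]}
`container['data'].append(34)` → outer = [9, 8, 7, 34]; container = {'data': [9, 8, 7, 34]}
`print(outer)` → prints [9, 8, 7, 34]

Answer: [9, 8, 7, 34]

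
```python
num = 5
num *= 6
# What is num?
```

Trace:
`num = 5` → num = 5
`num *= 6` → num = 30
So num = 30

Answer: 30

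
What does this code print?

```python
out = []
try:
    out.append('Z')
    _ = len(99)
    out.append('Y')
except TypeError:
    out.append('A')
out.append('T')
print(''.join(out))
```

Execution trace: 'Z' (try body) → 'A' (except TypeError) → 'T' (after the try/except). Output: ZAT

Answer: ZAT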